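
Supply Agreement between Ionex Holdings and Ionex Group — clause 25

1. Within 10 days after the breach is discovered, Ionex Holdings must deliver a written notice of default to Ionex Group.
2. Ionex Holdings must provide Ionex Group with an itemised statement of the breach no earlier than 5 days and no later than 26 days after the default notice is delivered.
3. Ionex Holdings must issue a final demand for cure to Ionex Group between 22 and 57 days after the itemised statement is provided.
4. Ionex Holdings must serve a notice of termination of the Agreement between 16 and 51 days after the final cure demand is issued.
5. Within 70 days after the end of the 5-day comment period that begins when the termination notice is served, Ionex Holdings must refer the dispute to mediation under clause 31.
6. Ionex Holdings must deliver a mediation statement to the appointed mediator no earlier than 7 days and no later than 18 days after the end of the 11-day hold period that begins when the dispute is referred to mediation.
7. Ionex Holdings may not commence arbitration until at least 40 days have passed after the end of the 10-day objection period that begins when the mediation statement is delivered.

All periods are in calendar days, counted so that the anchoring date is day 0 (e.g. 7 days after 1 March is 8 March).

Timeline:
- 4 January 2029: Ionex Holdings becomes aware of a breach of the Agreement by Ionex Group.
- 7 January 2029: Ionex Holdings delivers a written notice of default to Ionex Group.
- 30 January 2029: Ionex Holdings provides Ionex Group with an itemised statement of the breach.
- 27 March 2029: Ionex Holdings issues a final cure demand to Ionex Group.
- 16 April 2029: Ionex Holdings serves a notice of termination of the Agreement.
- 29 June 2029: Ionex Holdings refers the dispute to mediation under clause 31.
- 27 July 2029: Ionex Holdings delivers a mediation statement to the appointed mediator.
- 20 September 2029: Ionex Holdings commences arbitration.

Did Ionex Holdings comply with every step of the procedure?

Step 1 — counting 10 days from 4 January 2029 (when the breach is discovered) gives a deadline of 14 January 2029; completed 7 January 2029, before the deadline.
Step 2 — 5 and 26 days from 7 January 2029 (when the default notice is delivered) are 12 January 2029 and 2 February 2029 respectively; done 30 January 2029, which is between those dates.
Step 3 — 22 and 57 days from 30 January 2029 (when the itemised statement is provided) are 21 February 2029 and 28 March 2029 respectively; done 27 March 2029, which is between those dates.
Step 4 — 16 and 51 days from 27 March 2029 (when the final cure demand is issued) are 12 April 2029 and 17 May 2029 respectively; done 16 April 2029, which is between those dates.
Step 5 — counting 70 days from 21 April 2029 (end of the 5-day comment period, which began when the termination notice is served on 16 April 2029) gives a deadline of 30 June 2029; 29 June 2029 is within that limit.
Step 6 — 7 and 18 days from 10 July 2029 (end of the 11-day hold period, which began when the dispute is referred to mediation on 29 June 2029) are 17 July 2029 and 28 July 2029 respectively; done 27 July 2029 — within the window.
Step 7 — must wait 40 days from 6 August 2029 (end of the 10-day objection period, which began when the mediation statement is delivered on 27 July 2029), so not before 15 September 2029; done 20 September 2029, after the minimum wait.

Yes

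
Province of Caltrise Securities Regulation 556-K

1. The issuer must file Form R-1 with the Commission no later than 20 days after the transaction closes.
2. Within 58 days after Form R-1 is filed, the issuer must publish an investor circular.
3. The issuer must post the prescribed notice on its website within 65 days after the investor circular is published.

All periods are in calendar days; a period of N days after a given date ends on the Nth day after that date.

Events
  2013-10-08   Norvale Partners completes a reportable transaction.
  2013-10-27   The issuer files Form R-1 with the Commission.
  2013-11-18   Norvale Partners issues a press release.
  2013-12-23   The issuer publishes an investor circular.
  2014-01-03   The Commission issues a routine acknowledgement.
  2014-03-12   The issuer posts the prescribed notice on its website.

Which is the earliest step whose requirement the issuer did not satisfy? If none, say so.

Step 3

(1) due by 2013-10-08 + 20 days = 2013-10-28; completed 2013-10-27, before the deadline.
(2) due by 2013-10-27 + 58 days = 2013-12-24; 2013-12-23 is within that limit.
(3) due by 2013-12-23 + 65 days = 2014-02-26; 2014-03-12 misses that deadline by 14 days.
The analysis stops there.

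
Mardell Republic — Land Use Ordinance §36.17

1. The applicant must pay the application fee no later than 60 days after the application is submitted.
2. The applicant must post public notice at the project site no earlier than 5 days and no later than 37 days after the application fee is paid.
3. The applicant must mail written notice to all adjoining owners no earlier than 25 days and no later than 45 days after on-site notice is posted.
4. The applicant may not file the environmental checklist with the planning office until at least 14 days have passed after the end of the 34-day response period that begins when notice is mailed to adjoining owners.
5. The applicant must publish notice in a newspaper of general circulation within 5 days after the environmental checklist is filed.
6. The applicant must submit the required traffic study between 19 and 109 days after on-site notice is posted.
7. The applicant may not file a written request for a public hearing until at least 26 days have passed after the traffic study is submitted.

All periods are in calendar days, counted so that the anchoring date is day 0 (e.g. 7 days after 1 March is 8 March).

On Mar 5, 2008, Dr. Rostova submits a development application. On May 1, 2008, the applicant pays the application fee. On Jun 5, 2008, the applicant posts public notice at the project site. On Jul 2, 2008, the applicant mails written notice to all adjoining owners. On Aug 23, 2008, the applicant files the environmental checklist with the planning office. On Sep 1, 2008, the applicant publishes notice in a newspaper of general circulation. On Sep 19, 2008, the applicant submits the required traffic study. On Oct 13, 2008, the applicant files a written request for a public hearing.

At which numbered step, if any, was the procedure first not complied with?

Step 1: 60 days after Mar 5, 2008 (when the application is submitted) is May 4, 2008; done May 1, 2008 — timely.
Step 2: the window is 5–37 days after May 1, 2008 (when the application fee is paid), so May 6, 2008 through Jun 7, 2008; done Jun 5, 2008 — within the window.
Step 3: the window is 25–45 days after Jun 5, 2008 (when on-site notice is posted), so Jun 30, 2008 through Jul 20, 2008; done Jul 2, 2008 — within the window.
Step 4: the earliest permitted date is 14 days after Aug 5, 2008 (end of the 34-day response period, which began when notice is mailed to adjoining owners on Jul 2, 2008), i.e. Aug 19, 2008; Aug 23, 2008 is on or after that date.
Step 5: 5 days after Aug 23, 2008 (when the environmental checklist is filed) is Aug 28, 2008; not done until Sep 1, 2008, 4 days after the deadline.

Step 5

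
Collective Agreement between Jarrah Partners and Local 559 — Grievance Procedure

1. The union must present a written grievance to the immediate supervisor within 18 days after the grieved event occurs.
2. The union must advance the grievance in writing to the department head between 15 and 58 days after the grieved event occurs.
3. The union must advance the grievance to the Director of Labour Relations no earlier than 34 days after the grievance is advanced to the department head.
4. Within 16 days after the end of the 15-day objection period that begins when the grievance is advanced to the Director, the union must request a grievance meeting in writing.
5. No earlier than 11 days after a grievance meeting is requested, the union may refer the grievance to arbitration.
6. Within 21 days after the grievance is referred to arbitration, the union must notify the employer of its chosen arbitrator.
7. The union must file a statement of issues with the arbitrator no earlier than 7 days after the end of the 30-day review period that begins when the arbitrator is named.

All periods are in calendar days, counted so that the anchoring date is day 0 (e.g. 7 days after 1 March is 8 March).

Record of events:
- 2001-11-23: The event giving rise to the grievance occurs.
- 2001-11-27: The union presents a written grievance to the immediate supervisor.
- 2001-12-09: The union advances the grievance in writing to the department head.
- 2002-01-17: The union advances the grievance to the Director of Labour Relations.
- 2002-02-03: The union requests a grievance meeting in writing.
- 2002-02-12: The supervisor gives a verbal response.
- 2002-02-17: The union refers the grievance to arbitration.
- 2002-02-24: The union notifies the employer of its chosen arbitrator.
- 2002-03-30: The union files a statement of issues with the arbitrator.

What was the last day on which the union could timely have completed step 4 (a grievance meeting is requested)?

2002-02-17

The grievance is advanced to the Director on 2002-01-17; the 15-day objection period therefore ends 2002-02-01, and step 4 runs from that date. 16 days after 2002-02-01 is 2002-02-17.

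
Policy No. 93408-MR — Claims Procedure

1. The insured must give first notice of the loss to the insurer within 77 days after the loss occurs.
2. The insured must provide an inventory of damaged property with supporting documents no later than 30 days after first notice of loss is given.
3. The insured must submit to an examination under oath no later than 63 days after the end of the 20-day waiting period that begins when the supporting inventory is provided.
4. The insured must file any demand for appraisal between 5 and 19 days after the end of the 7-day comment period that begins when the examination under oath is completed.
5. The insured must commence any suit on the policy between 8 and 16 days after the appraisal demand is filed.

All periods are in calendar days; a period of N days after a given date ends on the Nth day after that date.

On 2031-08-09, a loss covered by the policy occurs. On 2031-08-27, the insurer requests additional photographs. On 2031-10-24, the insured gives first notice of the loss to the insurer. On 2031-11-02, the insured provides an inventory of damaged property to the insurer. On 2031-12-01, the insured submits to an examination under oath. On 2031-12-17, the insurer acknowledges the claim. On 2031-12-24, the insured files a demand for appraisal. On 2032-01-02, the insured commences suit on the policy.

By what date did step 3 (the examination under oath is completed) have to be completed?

2032-01-24

The supporting inventory is provided on 2031-11-02; the 20-day waiting period therefore ends 2031-11-22, and step 3 runs from that date. 63 days after 2031-11-22 is 2032-01-24.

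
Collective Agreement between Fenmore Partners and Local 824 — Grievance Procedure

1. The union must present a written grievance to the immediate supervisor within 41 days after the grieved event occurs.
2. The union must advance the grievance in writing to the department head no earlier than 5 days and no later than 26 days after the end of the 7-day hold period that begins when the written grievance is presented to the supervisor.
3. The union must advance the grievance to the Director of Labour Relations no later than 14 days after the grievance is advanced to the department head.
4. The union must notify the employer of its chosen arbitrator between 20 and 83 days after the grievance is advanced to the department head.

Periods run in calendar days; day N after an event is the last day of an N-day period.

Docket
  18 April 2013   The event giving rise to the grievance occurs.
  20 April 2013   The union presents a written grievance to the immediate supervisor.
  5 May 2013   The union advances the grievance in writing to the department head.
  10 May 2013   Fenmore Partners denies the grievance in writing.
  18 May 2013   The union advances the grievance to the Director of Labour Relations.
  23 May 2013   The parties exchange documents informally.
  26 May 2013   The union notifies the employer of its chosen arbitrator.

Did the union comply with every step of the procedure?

(1) due by 18 April 2013 + 41 days = 29 May 2013; completed 20 April 2013, before the deadline.
(2) the permitted window runs from 27 April 2013 + 5 = 2 May 2013 to 27 April 2013 + 26 = 23 May 2013; 5 May 2013 falls inside that range.
(3) due by 5 May 2013 + 14 days = 19 May 2013; 18 May 2013 is within that limit.
(4) the permitted window runs from 5 May 2013 + 20 = 25 May 2013 to 5 May 2013 + 83 = 27 July 2013; 26 May 2013 falls inside that range.

Yes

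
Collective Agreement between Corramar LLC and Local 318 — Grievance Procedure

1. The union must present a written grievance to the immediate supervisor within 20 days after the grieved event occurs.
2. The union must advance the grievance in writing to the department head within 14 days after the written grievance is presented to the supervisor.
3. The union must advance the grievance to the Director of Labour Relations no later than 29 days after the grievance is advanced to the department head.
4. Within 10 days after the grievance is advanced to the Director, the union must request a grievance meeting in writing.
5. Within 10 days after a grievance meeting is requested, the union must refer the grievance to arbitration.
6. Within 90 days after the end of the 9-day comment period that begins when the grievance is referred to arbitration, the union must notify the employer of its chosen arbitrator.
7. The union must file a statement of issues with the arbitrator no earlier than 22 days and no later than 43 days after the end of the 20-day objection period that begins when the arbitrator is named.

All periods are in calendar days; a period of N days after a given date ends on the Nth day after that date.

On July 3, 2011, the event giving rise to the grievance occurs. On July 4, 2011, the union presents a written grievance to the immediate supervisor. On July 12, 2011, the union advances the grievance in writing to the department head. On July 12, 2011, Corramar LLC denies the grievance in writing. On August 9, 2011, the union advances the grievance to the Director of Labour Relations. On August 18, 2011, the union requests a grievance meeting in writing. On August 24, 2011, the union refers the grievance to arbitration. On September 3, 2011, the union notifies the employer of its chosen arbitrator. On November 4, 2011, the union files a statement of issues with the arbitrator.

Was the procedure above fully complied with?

Step 1 — counting 20 days from July 3, 2011 (when the grieved event occurs) gives a deadline of July 23, 2011; done July 4, 2011 — timely.
Step 2 — counting 14 days from July 4, 2011 (when the written grievance is presented to the supervisor) gives a deadline of July 18, 2011; July 12, 2011 is within that limit.
Step 3 — counting 29 days from July 12, 2011 (when the grievance is advanced to the department head) gives a deadline of August 10, 2011; completed August 9, 2011, before the deadline.
Step 4 — counting 10 days from August 9, 2011 (when the grievance is advanced to the Director) gives a deadline of August 19, 2011; August 18, 2011 is within that limit.
Step 5 — counting 10 days from August 18, 2011 (when a grievance meeting is requested) gives a deadline of August 28, 2011; done August 24, 2011 — timely.
Step 6 — counting 90 days from September 2, 2011 (end of the 9-day comment period, which began when the grievance is referred to arbitration on August 24, 2011) gives a deadline of December 1, 2011; September 3, 2011 is within that limit.
Step 7 — 22 and 43 days from September 23, 2011 (end of the 20-day objection period, which began when the arbitrator is named on September 3, 2011) are October 15, 2011 and November 5, 2011 respectively; done November 4, 2011, which is between those dates.

Yes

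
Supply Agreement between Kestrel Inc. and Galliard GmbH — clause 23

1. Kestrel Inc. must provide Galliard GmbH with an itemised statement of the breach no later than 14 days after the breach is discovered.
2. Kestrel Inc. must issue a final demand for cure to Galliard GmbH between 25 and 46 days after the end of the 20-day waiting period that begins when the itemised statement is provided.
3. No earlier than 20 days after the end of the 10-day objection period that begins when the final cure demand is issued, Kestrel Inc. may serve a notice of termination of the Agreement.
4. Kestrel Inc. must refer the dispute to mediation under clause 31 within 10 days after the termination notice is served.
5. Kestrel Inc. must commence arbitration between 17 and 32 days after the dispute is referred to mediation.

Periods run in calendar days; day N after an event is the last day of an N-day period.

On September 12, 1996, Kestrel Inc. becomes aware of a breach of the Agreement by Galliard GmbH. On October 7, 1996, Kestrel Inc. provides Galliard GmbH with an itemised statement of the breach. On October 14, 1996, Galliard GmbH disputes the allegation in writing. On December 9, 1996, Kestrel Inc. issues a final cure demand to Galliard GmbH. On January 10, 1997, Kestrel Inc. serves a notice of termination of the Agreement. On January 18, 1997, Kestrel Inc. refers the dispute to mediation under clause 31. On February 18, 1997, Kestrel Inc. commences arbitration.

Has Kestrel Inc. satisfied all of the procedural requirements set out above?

(1) due by September 12, 1996 + 14 days = September 26, 1996; not done until October 7, 1996, 11 days after the deadline.

No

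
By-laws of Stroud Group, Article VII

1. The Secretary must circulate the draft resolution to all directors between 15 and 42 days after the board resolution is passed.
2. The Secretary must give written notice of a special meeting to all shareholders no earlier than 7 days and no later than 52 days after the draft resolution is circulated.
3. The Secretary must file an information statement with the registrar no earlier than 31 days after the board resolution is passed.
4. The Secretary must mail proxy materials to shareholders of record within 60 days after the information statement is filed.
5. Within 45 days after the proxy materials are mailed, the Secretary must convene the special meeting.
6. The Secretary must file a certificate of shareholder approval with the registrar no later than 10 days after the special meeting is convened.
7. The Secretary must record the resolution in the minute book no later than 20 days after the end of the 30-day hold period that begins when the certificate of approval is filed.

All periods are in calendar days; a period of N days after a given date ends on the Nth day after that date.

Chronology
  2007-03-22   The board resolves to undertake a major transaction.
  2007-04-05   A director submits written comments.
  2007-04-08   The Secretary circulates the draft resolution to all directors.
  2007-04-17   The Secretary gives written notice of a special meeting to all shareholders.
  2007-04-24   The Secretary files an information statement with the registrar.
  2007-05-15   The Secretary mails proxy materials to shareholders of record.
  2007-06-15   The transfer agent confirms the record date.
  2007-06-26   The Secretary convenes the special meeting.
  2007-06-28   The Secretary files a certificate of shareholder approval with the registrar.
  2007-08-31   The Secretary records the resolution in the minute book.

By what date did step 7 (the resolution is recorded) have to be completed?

2007-08-17

The certificate of approval is filed on 2007-06-28; the 30-day hold period therefore ends 2007-07-28, and step 7 runs from that date. 20 days after 2007-07-28 is 2007-08-17.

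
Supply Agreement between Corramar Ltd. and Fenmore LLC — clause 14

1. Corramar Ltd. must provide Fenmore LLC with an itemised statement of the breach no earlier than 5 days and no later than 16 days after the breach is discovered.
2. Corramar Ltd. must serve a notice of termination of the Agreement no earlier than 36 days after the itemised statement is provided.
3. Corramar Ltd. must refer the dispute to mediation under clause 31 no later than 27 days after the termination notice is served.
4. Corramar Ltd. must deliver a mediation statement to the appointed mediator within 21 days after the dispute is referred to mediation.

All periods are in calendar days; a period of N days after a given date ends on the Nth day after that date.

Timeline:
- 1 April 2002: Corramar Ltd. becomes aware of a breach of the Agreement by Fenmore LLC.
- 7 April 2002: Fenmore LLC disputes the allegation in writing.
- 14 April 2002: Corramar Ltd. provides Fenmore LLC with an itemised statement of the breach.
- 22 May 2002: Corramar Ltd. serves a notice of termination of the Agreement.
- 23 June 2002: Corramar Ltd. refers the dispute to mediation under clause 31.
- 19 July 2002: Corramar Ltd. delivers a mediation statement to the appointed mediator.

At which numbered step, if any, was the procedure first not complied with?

Step 3

Step 1: the window is 5–16 days after 1 April 2002 (when the breach is discovered), so 6 April 2002 through 17 April 2002; done 14 April 2002, which is between those dates.
Step 2: the earliest permitted date is 36 days after 14 April 2002 (when the itemised statement is provided), i.e. 20 May 2002; 22 May 2002 is on or after that date.
Step 3: 27 days after 22 May 2002 (when the termination notice is served) is 18 June 2002; done 23 June 2002 — 5 days late.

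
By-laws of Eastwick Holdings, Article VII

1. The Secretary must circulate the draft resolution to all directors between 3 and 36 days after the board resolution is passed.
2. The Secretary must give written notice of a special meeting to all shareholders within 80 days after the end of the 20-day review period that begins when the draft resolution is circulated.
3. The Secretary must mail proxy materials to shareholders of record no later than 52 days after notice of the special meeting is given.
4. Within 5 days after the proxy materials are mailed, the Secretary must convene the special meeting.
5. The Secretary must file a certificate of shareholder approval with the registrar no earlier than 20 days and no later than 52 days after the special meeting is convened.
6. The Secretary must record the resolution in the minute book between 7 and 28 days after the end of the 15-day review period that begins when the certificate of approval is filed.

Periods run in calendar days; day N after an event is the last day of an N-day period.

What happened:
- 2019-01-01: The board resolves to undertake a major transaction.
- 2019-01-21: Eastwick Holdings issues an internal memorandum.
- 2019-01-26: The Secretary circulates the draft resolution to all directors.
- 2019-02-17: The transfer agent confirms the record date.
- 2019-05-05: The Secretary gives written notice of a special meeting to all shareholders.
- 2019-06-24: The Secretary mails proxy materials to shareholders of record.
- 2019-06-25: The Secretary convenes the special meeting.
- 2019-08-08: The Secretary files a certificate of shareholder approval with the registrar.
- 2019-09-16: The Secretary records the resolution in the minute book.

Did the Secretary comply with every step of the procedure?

Yes

Step 1: the window is 3–36 days after 2019-01-01 (when the board resolution is passed), so 2019-01-04 through 2019-02-06; done 2019-01-26, which is between those dates.
Step 2: 80 days after 2019-02-15 (end of the 20-day review period, which began when the draft resolution is circulated on 2019-01-26) is 2019-05-06; done 2019-05-05 — timely.
Step 3: 52 days after 2019-05-05 (when notice of the special meeting is given) is 2019-06-26; done 2019-06-24 — timely.
Step 4: 5 days after 2019-06-24 (when the proxy materials are mailed) is 2019-06-29; done 2019-06-25 — timely.
Step 5: the window is 20–52 days after 2019-06-25 (when the special meeting is convened), so 2019-07-15 through 2019-08-16; done 2019-08-08, which is between those dates.
Step 6: the window is 7–28 days after 2019-08-23 (end of the 15-day review period, which began when the certificate of approval is filed on 2019-08-08), so 2019-08-30 through 2019-09-20; 2019-09-16 falls inside that range.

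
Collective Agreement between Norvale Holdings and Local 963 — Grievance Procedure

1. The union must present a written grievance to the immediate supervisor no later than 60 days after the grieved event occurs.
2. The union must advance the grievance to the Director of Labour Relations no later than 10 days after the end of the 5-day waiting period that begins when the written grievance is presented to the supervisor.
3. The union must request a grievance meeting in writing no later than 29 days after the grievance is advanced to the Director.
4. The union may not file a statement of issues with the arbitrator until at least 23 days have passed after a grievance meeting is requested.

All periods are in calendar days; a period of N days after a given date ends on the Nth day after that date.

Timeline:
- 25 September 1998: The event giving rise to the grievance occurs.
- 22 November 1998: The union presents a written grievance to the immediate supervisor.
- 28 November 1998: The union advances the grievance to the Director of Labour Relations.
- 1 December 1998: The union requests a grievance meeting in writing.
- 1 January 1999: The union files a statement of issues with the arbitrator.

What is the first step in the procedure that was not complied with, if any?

None — every step was satisfied

Step 1 — counting 60 days from 25 September 1998 (when the grieved event occurs) gives a deadline of 24 November 1998; done 22 November 1998 — timely.
Step 2 — counting 10 days from 27 November 1998 (end of the 5-day waiting period, which began when the written grievance is presented to the supervisor on 22 November 1998) gives a deadline of 7 December 1998; 28 November 1998 is within that limit.
Step 3 — counting 29 days from 28 November 1998 (when the grievance is advanced to the Director) gives a deadline of 27 December 1998; done 1 December 1998 — timely.
Step 4 — must wait 23 days from 1 December 1998 (when a grievance meeting is requested), so not before 24 December 1998; 1 January 1999 is on or after that date.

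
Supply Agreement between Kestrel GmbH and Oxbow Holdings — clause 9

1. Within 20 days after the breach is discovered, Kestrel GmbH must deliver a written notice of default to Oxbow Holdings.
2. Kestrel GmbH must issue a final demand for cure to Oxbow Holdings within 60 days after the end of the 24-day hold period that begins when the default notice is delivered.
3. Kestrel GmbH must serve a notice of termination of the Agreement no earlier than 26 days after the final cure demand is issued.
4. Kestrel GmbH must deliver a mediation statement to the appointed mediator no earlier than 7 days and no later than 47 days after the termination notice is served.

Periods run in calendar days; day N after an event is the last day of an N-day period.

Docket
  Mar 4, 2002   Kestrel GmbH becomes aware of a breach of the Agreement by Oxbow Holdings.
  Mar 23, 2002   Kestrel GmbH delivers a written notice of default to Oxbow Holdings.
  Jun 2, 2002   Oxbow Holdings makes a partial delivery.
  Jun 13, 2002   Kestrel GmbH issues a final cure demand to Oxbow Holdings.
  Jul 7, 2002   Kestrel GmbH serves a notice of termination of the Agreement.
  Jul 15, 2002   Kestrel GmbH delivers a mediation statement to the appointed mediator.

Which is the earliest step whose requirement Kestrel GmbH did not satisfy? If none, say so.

Step 3

(1) due by Mar 4, 2002 + 20 days = Mar 24, 2002; completed Mar 23, 2002, before the deadline.
(2) due by Apr 16, 2002 + 60 days = Jun 15, 2002; done Jun 13, 2002 — timely.
(3) permitted from Jun 13, 2002 + 26 days = Jul 9, 2002 onward; acted on Jul 7, 2002, 2 days prematurely.
The analysis stops there.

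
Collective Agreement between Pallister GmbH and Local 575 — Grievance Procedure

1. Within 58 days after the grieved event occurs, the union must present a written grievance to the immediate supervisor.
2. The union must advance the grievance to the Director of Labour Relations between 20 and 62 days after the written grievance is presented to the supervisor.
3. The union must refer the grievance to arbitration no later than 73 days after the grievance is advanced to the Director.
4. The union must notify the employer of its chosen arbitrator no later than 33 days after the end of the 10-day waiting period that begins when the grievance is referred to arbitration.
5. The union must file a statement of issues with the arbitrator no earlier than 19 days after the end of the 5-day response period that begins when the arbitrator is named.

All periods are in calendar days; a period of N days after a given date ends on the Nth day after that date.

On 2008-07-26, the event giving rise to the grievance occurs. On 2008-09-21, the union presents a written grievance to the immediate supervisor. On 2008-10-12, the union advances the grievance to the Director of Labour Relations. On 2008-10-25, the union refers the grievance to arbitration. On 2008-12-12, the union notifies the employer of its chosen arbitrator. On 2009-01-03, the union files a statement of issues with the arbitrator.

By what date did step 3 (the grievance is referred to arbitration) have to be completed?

Step 3 runs from 2008-10-12, when the grievance is advanced to the Director. 73 days after 2008-10-12 is 2008-12-24.

2008-12-24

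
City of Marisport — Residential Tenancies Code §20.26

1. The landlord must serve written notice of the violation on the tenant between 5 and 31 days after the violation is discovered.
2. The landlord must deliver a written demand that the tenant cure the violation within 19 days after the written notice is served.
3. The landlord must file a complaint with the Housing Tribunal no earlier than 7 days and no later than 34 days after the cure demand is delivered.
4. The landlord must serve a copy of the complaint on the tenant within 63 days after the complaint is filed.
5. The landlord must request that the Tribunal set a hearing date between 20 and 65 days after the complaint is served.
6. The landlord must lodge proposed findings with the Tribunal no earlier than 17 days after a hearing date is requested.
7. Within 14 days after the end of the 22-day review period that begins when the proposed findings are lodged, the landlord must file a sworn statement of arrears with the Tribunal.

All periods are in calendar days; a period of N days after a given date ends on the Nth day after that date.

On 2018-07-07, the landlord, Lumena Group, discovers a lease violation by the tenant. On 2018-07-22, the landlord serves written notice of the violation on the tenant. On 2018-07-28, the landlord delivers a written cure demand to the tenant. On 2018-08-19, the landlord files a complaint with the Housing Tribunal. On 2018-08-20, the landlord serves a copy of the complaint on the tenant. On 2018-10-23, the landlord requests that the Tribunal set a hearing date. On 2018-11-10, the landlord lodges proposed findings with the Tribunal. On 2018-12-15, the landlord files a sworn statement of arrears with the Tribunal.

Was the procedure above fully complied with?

Yes

(1) the permitted window runs from 2018-07-07 + 5 = 2018-07-12 to 2018-07-07 + 31 = 2018-08-07; done 2018-07-22, which is between those dates.
(2) due by 2018-07-22 + 19 days = 2018-08-10; done 2018-07-28 — timely.
(3) the permitted window runs from 2018-07-28 + 7 = 2018-08-04 to 2018-07-28 + 34 = 2018-08-31; done 2018-08-19 — within the window.
(4) due by 2018-08-19 + 63 days = 2018-10-21; 2018-08-20 is within that limit.
(5) the permitted window runs from 2018-08-20 + 20 = 2018-09-09 to 2018-08-20 + 65 = 2018-10-24; done 2018-10-23 — within the window.
(6) permitted from 2018-10-23 + 17 days = 2018-11-09 onward; done 2018-11-10, after the minimum wait.
(7) due by 2018-12-02 + 14 days = 2018-12-16; completed 2018-12-15, before the deadline.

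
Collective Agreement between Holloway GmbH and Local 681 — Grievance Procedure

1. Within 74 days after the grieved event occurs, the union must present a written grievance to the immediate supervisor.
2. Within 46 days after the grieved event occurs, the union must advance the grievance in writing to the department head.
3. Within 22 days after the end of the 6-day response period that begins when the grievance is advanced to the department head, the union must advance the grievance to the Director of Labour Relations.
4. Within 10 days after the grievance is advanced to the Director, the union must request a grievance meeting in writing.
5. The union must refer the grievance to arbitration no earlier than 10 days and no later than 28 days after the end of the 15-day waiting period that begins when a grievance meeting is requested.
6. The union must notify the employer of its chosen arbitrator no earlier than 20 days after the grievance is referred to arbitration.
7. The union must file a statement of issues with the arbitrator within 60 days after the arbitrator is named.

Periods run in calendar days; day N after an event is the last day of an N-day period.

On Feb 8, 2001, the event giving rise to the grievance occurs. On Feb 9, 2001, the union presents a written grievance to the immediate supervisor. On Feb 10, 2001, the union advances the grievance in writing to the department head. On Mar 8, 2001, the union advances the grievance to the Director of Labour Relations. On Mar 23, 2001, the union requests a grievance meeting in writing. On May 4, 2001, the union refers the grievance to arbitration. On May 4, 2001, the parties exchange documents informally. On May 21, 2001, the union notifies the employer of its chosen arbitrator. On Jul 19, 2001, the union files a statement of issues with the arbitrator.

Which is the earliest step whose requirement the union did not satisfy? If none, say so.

Step 4

(1) due by Feb 8, 2001 + 74 days = Apr 23, 2001; Feb 9, 2001 is within that limit.
(2) due by Feb 8, 2001 + 46 days = Mar 26, 2001; done Feb 10, 2001 — timely.
(3) due by Feb 16, 2001 + 22 days = Mar 10, 2001; completed Mar 8, 2001, before the deadline.
(4) due by Mar 8, 2001 + 10 days = Mar 18, 2001; Mar 23, 2001 misses that deadline by 5 days.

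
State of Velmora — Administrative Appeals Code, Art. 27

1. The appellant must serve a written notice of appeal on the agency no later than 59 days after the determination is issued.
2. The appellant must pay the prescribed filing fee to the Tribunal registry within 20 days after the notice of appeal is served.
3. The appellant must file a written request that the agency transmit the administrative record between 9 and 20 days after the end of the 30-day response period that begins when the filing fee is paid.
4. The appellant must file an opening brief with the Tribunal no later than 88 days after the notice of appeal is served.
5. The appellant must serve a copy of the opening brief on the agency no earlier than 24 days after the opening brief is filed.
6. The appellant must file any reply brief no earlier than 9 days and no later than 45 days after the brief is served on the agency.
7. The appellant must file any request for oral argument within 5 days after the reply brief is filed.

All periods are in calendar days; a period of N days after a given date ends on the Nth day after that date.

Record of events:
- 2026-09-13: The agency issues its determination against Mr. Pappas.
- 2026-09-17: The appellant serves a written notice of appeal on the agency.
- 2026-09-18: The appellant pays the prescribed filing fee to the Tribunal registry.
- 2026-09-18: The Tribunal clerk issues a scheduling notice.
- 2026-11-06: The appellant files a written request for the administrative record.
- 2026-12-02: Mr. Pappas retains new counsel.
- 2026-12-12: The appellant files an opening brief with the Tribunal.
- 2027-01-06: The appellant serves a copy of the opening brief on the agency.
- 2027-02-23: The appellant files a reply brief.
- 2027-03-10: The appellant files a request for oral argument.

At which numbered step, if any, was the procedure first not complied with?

Step 6

Step 1: 59 days after 2026-09-13 (when the determination is issued) is 2026-11-11; 2026-09-17 is within that limit.
Step 2: 20 days after 2026-09-17 (when the notice of appeal is served) is 2026-10-07; done 2026-09-18 — timely.
Step 3: the window is 9–20 days after 2026-10-18 (end of the 30-day response period, which began when the filing fee is paid on 2026-09-18), so 2026-10-27 through 2026-11-07; done 2026-11-06, which is between those dates.
Step 4: 88 days after 2026-09-17 (when the notice of appeal is served) is 2026-12-14; done 2026-12-12 — timely.
Step 5: the earliest permitted date is 24 days after 2026-12-12 (when the opening brief is filed), i.e. 2027-01-05; 2027-01-06 is on or after that date.
Step 6: the window is 9–45 days after 2027-01-06 (when the brief is served on the agency), so 2027-01-15 through 2027-02-20; 2027-02-23 is 3 days past the end of the window.
The analysis stops there.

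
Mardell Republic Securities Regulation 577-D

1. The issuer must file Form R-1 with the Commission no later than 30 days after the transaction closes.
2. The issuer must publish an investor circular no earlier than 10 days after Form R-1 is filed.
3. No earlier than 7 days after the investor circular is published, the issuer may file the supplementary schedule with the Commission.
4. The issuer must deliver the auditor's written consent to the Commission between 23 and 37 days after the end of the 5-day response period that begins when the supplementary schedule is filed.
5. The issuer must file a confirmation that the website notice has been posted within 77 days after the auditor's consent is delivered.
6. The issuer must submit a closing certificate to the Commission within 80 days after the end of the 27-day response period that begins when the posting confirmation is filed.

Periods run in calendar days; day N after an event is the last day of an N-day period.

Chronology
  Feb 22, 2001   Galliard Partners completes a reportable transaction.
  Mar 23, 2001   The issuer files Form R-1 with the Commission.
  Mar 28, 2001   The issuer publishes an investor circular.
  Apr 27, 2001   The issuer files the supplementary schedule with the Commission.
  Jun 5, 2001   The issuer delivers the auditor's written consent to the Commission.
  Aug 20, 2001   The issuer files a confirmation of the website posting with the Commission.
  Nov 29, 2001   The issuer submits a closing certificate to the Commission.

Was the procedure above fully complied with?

Step 1 — counting 30 days from Feb 22, 2001 (when the transaction closes) gives a deadline of Mar 24, 2001; completed Mar 23, 2001, before the deadline.
Step 2 — must wait 10 days from Mar 23, 2001 (when Form R-1 is filed), so not before Apr 2, 2001; Mar 28, 2001 is 5 days before the earliest permitted date.
Later steps need not be reached.

No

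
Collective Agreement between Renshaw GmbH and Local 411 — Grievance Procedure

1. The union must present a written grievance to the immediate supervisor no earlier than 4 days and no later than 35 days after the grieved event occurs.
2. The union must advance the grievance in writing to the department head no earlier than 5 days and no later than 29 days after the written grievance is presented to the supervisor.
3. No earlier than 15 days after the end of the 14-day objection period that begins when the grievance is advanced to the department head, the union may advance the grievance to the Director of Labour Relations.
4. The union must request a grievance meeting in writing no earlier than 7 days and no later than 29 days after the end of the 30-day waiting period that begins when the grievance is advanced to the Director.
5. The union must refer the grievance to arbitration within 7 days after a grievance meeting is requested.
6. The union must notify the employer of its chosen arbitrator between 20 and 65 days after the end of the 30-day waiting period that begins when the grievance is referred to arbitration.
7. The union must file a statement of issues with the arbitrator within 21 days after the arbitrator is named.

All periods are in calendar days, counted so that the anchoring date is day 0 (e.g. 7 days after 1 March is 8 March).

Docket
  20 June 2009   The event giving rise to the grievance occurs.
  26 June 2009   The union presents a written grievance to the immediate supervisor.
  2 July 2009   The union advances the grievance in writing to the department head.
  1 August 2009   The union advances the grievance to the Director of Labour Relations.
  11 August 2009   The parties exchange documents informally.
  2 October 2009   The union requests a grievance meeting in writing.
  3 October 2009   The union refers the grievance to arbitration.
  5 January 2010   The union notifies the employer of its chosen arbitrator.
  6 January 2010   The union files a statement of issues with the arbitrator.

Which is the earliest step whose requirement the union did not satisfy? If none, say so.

Step 1: the window is 4–35 days after 20 June 2009 (when the grieved event occurs), so 24 June 2009 through 25 July 2009; 26 June 2009 falls inside that range.
Step 2: the window is 5–29 days after 26 June 2009 (when the written grievance is presented to the supervisor), so 1 July 2009 through 25 July 2009; 2 July 2009 falls inside that range.
Step 3: the earliest permitted date is 15 days after 16 July 2009 (end of the 14-day objection period, which began when the grievance is advanced to the department head on 2 July 2009), i.e. 31 July 2009; done 1 August 2009, after the minimum wait.
Step 4: the window is 7–29 days after 31 August 2009 (end of the 30-day waiting period, which began when the grievance is advanced to the Director on 1 August 2009), so 7 September 2009 through 29 September 2009; done 2 October 2009 — 3 days after the window closed.

Step 4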